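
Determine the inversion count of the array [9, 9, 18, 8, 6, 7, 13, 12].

Finding inversions in [9, 9, 18, 8, 6, 7, 13, 12]:

(0, 3): arr[0]=9 > arr[3]=8
(0, 4): arr[0]=9 > arr[4]=6
(0, 5): arr[0]=9 > arr[5]=7
(1, 3): arr[1]=9 > arr[3]=8
(1, 4): arr[1]=9 > arr[4]=6
(1, 5): arr[1]=9 > arr[5]=7
(2, 3): arr[2]=18 > arr[3]=8
(2, 4): arr[2]=18 > arr[4]=6
(2, 5): arr[2]=18 > arr[5]=7
(2, 6): arr[2]=18 > arr[6]=13
(2, 7): arr[2]=18 > arr[7]=12
(3, 4): arr[3]=8 > arr[4]=6
(3, 5): arr[3]=8 > arr[5]=7
(6, 7): arr[6]=13 > arr[7]=12

Total inversions: 14

The array has 14 inversion(s): (0,3), (0,4), (0,5), (1,3), (1,4), (1,5), (2,3), (2,4), (2,5), (2,6), (2,7), (3,4), (3,5), (6,7). Each pair (i,j) satisfies i < j and arr[i] > arr[j].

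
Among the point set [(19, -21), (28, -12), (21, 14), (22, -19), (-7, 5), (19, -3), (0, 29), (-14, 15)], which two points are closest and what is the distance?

Computing all pairwise distances among 8 points:

d((19, -21), (28, -12)) = 12.7279
d((19, -21), (21, 14)) = 35.0571
d((19, -21), (22, -19)) = 3.6056 <-- minimum
d((19, -21), (-7, 5)) = 36.7696
d((19, -21), (19, -3)) = 18.0
d((19, -21), (0, 29)) = 53.4883
d((19, -21), (-14, 15)) = 48.8365
d((28, -12), (21, 14)) = 26.9258
d((28, -12), (22, -19)) = 9.2195
d((28, -12), (-7, 5)) = 38.9102
d((28, -12), (19, -3)) = 12.7279
d((28, -12), (0, 29)) = 49.6488
d((28, -12), (-14, 15)) = 49.93
d((21, 14), (22, -19)) = 33.0151
d((21, 14), (-7, 5)) = 29.4109
d((21, 14), (19, -3)) = 17.1172
d((21, 14), (0, 29)) = 25.807
d((21, 14), (-14, 15)) = 35.0143
d((22, -19), (-7, 5)) = 37.6431
d((22, -19), (19, -3)) = 16.2788
d((22, -19), (0, 29)) = 52.8015
d((22, -19), (-14, 15)) = 49.5177
d((-7, 5), (19, -3)) = 27.2029
d((-7, 5), (0, 29)) = 25.0
d((-7, 5), (-14, 15)) = 12.2066
d((19, -3), (0, 29)) = 37.2156
d((19, -3), (-14, 15)) = 37.5899
d((0, 29), (-14, 15)) = 19.799

Closest pair: (19, -21) and (22, -19) with distance 3.6056

The closest pair is (19, -21) and (22, -19) with Euclidean distance 3.6056. For 8 points, brute-force pairwise comparison is shown above. For large n, the divide-and-conquer algorithm (sort by x, recurse on halves, check the dividing strip) achieves O(n log n).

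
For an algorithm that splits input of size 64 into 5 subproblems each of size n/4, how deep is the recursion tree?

For divide and conquer with division factor 4:

Problem sizes at each level:
Level 0: 64
Level 1: 16
Level 2: 4
Level 3: 1

The root is level 0 and the size-1 base case is level 3 (the tree spans levels 0 through 3, i.e. 4 levels counting the root), so the depth is the number of divisions: log_4(64) = 3

The recursion tree depth is log_4(64) = 3. At each level, the problem size is divided by 4, so it takes 3 divisions to reduce to a base case of size 1. The algorithm makes 5 recursive calls at each level.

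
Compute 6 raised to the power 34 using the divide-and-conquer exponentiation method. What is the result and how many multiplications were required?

Computing 6^34 by squaring (build up from 6^1; each line after the first costs one multiplication):

6^1 = 6
6^2 = (6^1)^2 = 6^2 = 36
6^4 = (6^2)^2 = 36^2 = 1296
6^8 = (6^4)^2 = 1296^2 = 1679616
6^16 = (6^8)^2 = 1679616^2 = 2821109907456
6^17 = 6 * 6^16 = 6 * 2821109907456 = 16926659444736
6^34 = (6^17)^2 = 16926659444736^2 = 286511799958070431838109696

Result: 286511799958070431838109696
Multiplications needed: 6 (6 lines after 6^1)

6^34 = 286511799958070431838109696. Using exponentiation by squaring, this requires 6 multiplications. The key idea: if the exponent is even, square the half-power; if odd, multiply by the base once.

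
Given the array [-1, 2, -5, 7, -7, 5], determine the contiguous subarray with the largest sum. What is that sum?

Using Kadane's algorithm on [-1, 2, -5, 7, -7, 5]:

Scanning through the array:
Position 1 (value 2): max_ending_here = 2, max_so_far = 2
Position 2 (value -5): max_ending_here = -3, max_so_far = 2
Position 3 (value 7): max_ending_here = 7, max_so_far = 7
Position 4 (value -7): max_ending_here = 0, max_so_far = 7
Position 5 (value 5): max_ending_here = 5, max_so_far = 7

Maximum subarray: [7]
Maximum sum: 7

The maximum subarray is [7] with sum 7. This subarray runs from index 3 to index 3.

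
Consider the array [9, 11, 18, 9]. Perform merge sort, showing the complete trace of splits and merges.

Merge sort trace:

Split: [9, 11, 18, 9] -> [9, 11] and [18, 9]
  Split: [9, 11] -> [9] and [11]
  Merge: [9] + [11] -> [9, 11]
  Split: [18, 9] -> [18] and [9]
  Merge: [18] + [9] -> [9, 18]
Merge: [9, 11] + [9, 18] -> [9, 9, 11, 18]

Final sorted array: [9, 9, 11, 18]

The merge sort proceeds by recursively splitting the array and merging sorted halves.
After all merges, the sorted array is [9, 9, 11, 18].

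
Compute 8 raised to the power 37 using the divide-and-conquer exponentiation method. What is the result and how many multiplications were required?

Computing 8^37 by squaring (build up from 8^1; each line after the first costs one multiplication):

8^1 = 8
8^2 = (8^1)^2 = 8^2 = 64
8^4 = (8^2)^2 = 64^2 = 4096
8^8 = (8^4)^2 = 4096^2 = 16777216
8^9 = 8 * 8^8 = 8 * 16777216 = 134217728
8^18 = (8^9)^2 = 134217728^2 = 18014398509481984
8^36 = (8^18)^2 = 18014398509481984^2 = 324518553658426726783156020576256
8^37 = 8 * 8^36 = 8 * 324518553658426726783156020576256 = 2596148429267413814265248164610048

Result: 2596148429267413814265248164610048
Multiplications needed: 7 (7 lines after 8^1)

8^37 = 2596148429267413814265248164610048. Using exponentiation by squaring, this requires 7 multiplications. The key idea: if the exponent is even, square the half-power; if odd, multiply by the base once.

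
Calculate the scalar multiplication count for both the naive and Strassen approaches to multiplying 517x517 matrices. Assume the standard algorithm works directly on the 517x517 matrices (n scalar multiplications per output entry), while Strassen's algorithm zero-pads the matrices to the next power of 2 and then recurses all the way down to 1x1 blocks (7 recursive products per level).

Matrix multiplication for 517x517 matrices:

Strassen's algorithm requires power-of-2 dimensions. Pad 517x517 to 1024x1024 (next power of 2).

Standard algorithm: 517^3 = 138188413 multiplications
Strassen's algorithm: 7^(log2(1024)) = 7^10 = 282475249 multiplications
Difference: 138188413 - 282475249 = -144286836 (Strassen uses MORE here due to padding overhead — for small or just-over-power-of-2 n, padding can outweigh the per-level savings)

Standard: 138188413 multiplications (517^3). Strassen: 282475249 multiplications (7^10, after padding to 1024x1024). Strassen reduces 8 recursive multiplications to 7 at each level.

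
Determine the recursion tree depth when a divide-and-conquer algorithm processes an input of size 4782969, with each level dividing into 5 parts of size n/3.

For divide and conquer with division factor 3:

Problem sizes at each level:
Level 0: 4782969
Level 1: 1594323
Level 2: 531441
Level 3: 177147
Level 4: 59049
Level 5: 19683
Level 6: 6561
Level 7: 2187
Level 8: 729
Level 9: 243
Level 10: 81
Level 11: 27
Level 12: 9
Level 13: 3
Level 14: 1

The root is level 0 and the size-1 base case is level 14 (the tree spans levels 0 through 14, i.e. 15 levels counting the root), so the depth is the number of divisions: log_3(4782969) = 14

The recursion tree depth is log_3(4782969) = 14. At each level, the problem size is divided by 3, so it takes 14 divisions to reduce to a base case of size 1. The algorithm makes 5 recursive calls at each level.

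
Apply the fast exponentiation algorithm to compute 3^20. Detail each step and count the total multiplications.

Computing 3^20 by squaring (build up from 3^1; each line after the first costs one multiplication):

3^1 = 3
3^2 = (3^1)^2 = 3^2 = 9
3^4 = (3^2)^2 = 9^2 = 81
3^5 = 3 * 3^4 = 3 * 81 = 243
3^10 = (3^5)^2 = 243^2 = 59049
3^20 = (3^10)^2 = 59049^2 = 3486784401

Result: 3486784401
Multiplications needed: 5 (5 lines after 3^1)

3^20 = 3486784401. Using exponentiation by squaring, this requires 5 multiplications. The key idea: if the exponent is even, square the half-power; if odd, multiply by the base once.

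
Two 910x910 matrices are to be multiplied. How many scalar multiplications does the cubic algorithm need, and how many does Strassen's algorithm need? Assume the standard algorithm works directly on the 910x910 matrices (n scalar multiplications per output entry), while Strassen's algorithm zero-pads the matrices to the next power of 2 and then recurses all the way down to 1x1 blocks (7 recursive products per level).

Matrix multiplication for 910x910 matrices:

Strassen's algorithm requires power-of-2 dimensions. Pad 910x910 to 1024x1024 (next power of 2).

Standard algorithm: 910^3 = 753571000 multiplications
Strassen's algorithm: 7^(log2(1024)) = 7^10 = 282475249 multiplications
Savings: 753571000 - 282475249 = 471095751 multiplications

Standard: 753571000 multiplications (910^3). Strassen: 282475249 multiplications (7^10, after padding to 1024x1024). Strassen reduces 8 recursive multiplications to 7 at each level.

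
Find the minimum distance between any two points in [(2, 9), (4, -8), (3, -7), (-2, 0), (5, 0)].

Computing all pairwise distances among 5 points:

d((2, 9), (4, -8)) = 17.1172
d((2, 9), (3, -7)) = 16.0312
d((2, 9), (-2, 0)) = 9.8489
d((2, 9), (5, 0)) = 9.4868
d((4, -8), (3, -7)) = 1.4142 <-- minimum
d((4, -8), (-2, 0)) = 10.0
d((4, -8), (5, 0)) = 8.0623
d((3, -7), (-2, 0)) = 8.6023
d((3, -7), (5, 0)) = 7.2801
d((-2, 0), (5, 0)) = 7.0

Closest pair: (4, -8) and (3, -7) with distance 1.4142

The closest pair is (4, -8) and (3, -7) with Euclidean distance 1.4142. For 5 points, brute-force pairwise comparison is shown above. For large n, the divide-and-conquer algorithm (sort by x, recurse on halves, check the dividing strip) achieves O(n log n).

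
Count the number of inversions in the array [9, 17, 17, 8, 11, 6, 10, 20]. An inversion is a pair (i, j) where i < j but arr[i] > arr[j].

Finding inversions in [9, 17, 17, 8, 11, 6, 10, 20]:

(0, 3): arr[0]=9 > arr[3]=8
(0, 5): arr[0]=9 > arr[5]=6
(1, 3): arr[1]=17 > arr[3]=8
(1, 4): arr[1]=17 > arr[4]=11
(1, 5): arr[1]=17 > arr[5]=6
(1, 6): arr[1]=17 > arr[6]=10
(2, 3): arr[2]=17 > arr[3]=8
(2, 4): arr[2]=17 > arr[4]=11
(2, 5): arr[2]=17 > arr[5]=6
(2, 6): arr[2]=17 > arr[6]=10
(3, 5): arr[3]=8 > arr[5]=6
(4, 5): arr[4]=11 > arr[5]=6
(4, 6): arr[4]=11 > arr[6]=10

Total inversions: 13

The array has 13 inversion(s): (0,3), (0,5), (1,3), (1,4), (1,5), (1,6), (2,3), (2,4), (2,5), (2,6), (3,5), (4,5), (4,6). Each pair (i,j) satisfies i < j and arr[i] > arr[j].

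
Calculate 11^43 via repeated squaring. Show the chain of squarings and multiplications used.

Computing 11^43 by squaring (build up from 11^1; each line after the first costs one multiplication):

11^1 = 11
11^2 = (11^1)^2 = 11^2 = 121
11^4 = (11^2)^2 = 121^2 = 14641
11^5 = 11 * 11^4 = 11 * 14641 = 161051
11^10 = (11^5)^2 = 161051^2 = 25937424601
11^20 = (11^10)^2 = 25937424601^2 = 672749994932560009201
11^21 = 11 * 11^20 = 11 * 672749994932560009201 = 7400249944258160101211
11^42 = (11^21)^2 = 7400249944258160101211^2 = 54763699237492901685126120802225273763666521
11^43 = 11 * 11^42 = 11 * 54763699237492901685126120802225273763666521 = 602400691612421918536387328824478011400331731

Result: 602400691612421918536387328824478011400331731
Multiplications needed: 8 (8 lines after 11^1)

11^43 = 602400691612421918536387328824478011400331731. Using exponentiation by squaring, this requires 8 multiplications. The key idea: if the exponent is even, square the half-power; if odd, multiply by the base once.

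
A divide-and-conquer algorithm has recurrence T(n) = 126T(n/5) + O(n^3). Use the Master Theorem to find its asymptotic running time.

Master Theorem for T(n) = 126T(n/5) + O(n^3):

a = 126, b = 5, c = 3
log_b(a) = log_5(126) = 3.0050

Case 1: c = 3 < log_5(126) = 3.0050
T(n) = O(n^(log_5 126))

For T(n) = 126T(n/5) + O(n^3): log_5(126) = 3.0050. This is Case 1 of the Master Theorem (c < log_b(a), work dominated by leaves), giving O(n^(log_5 126)).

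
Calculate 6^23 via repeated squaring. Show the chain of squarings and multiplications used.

Computing 6^23 by squaring (build up from 6^1; each line after the first costs one multiplication):

6^1 = 6
6^2 = (6^1)^2 = 6^2 = 36
6^4 = (6^2)^2 = 36^2 = 1296
6^5 = 6 * 6^4 = 6 * 1296 = 7776
6^10 = (6^5)^2 = 7776^2 = 60466176
6^11 = 6 * 6^10 = 6 * 60466176 = 362797056
6^22 = (6^11)^2 = 362797056^2 = 131621703842267136
6^23 = 6 * 6^22 = 6 * 131621703842267136 = 789730223053602816

Result: 789730223053602816
Multiplications needed: 7 (7 lines after 6^1)

6^23 = 789730223053602816. Using exponentiation by squaring, this requires 7 multiplications. The key idea: if the exponent is even, square the half-power; if odd, multiply by the base once.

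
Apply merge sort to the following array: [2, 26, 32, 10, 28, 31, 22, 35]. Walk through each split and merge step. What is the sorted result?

Merge sort trace:

Split: [2, 26, 32, 10, 28, 31, 22, 35] -> [2, 26, 32, 10] and [28, 31, 22, 35]
  Split: [2, 26, 32, 10] -> [2, 26] and [32, 10]
    Split: [2, 26] -> [2] and [26]
    Merge: [2] + [26] -> [2, 26]
    Split: [32, 10] -> [32] and [10]
    Merge: [32] + [10] -> [10, 32]
  Merge: [2, 26] + [10, 32] -> [2, 10, 26, 32]
  Split: [28, 31, 22, 35] -> [28, 31] and [22, 35]
    Split: [28, 31] -> [28] and [31]
    Merge: [28] + [31] -> [28, 31]
    Split: [22, 35] -> [22] and [35]
    Merge: [22] + [35] -> [22, 35]
  Merge: [28, 31] + [22, 35] -> [22, 28, 31, 35]
Merge: [2, 10, 26, 32] + [22, 28, 31, 35] -> [2, 10, 22, 26, 28, 31, 32, 35]

Final sorted array: [2, 10, 22, 26, 28, 31, 32, 35]

The merge sort proceeds by recursively splitting the array and merging sorted halves.
After all merges, the sorted array is [2, 10, 22, 26, 28, 31, 32, 35].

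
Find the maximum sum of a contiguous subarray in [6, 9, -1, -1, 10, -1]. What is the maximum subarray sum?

Using Kadane's algorithm on [6, 9, -1, -1, 10, -1]:

Scanning through the array:
Position 1 (value 9): max_ending_here = 15, max_so_far = 15
Position 2 (value -1): max_ending_here = 14, max_so_far = 15
Position 3 (value -1): max_ending_here = 13, max_so_far = 15
Position 4 (value 10): max_ending_here = 23, max_so_far = 23
Position 5 (value -1): max_ending_here = 22, max_so_far = 23

Maximum subarray: [6, 9, -1, -1, 10]
Maximum sum: 23

The maximum subarray is [6, 9, -1, -1, 10] with sum 23. This subarray runs from index 0 to index 4.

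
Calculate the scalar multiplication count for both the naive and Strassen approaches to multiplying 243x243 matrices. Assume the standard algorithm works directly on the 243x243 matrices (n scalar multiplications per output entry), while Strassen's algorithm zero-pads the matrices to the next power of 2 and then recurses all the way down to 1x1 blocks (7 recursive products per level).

Matrix multiplication for 243x243 matrices:

Strassen's algorithm requires power-of-2 dimensions. Pad 243x243 to 256x256 (next power of 2).

Standard algorithm: 243^3 = 14348907 multiplications
Strassen's algorithm: 7^(log2(256)) = 7^8 = 5764801 multiplications
Savings: 14348907 - 5764801 = 8584106 multiplications

Standard: 14348907 multiplications (243^3). Strassen: 5764801 multiplications (7^8, after padding to 256x256). Strassen reduces 8 recursive multiplications to 7 at each level.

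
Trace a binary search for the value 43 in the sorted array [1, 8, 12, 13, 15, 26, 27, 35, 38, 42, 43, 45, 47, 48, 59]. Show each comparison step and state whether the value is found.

Binary search for 43 in [1, 8, 12, 13, 15, 26, 27, 35, 38, 42, 43, 45, 47, 48, 59]:

lo=0, hi=14, mid=7, arr[mid]=35 -> 35 < 43, search right half
lo=8, hi=14, mid=11, arr[mid]=45 -> 45 > 43, search left half
lo=8, hi=10, mid=9, arr[mid]=42 -> 42 < 43, search right half
lo=10, hi=10, mid=10, arr[mid]=43 -> Found target at index 10!

Binary search finds 43 at index 10 after 4 comparisons. The search repeatedly halves the search space by comparing with the middle element.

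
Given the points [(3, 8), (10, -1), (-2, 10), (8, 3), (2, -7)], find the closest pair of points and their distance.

Computing all pairwise distances among 5 points:

d((3, 8), (10, -1)) = 11.4018
d((3, 8), (-2, 10)) = 5.3852
d((3, 8), (8, 3)) = 7.0711
d((3, 8), (2, -7)) = 15.0333
d((10, -1), (-2, 10)) = 16.2788
d((10, -1), (8, 3)) = 4.4721 <-- minimum
d((10, -1), (2, -7)) = 10.0
d((-2, 10), (8, 3)) = 12.2066
d((-2, 10), (2, -7)) = 17.4642
d((8, 3), (2, -7)) = 11.6619

Closest pair: (10, -1) and (8, 3) with distance 4.4721

The closest pair is (10, -1) and (8, 3) with Euclidean distance 4.4721. For 5 points, brute-force pairwise comparison is shown above. For large n, the divide-and-conquer algorithm (sort by x, recurse on halves, check the dividing strip) achieves O(n log n).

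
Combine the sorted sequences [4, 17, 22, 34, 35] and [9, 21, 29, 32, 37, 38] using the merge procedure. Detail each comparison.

Merging process:

Compare 4 vs 9: take 4 from left. Merged: [4]
Compare 17 vs 9: take 9 from right. Merged: [4, 9]
Compare 17 vs 21: take 17 from left. Merged: [4, 9, 17]
Compare 22 vs 21: take 21 from right. Merged: [4, 9, 17, 21]
Compare 22 vs 29: take 22 from left. Merged: [4, 9, 17, 21, 22]
Compare 34 vs 29: take 29 from right. Merged: [4, 9, 17, 21, 22, 29]
Compare 34 vs 32: take 32 from right. Merged: [4, 9, 17, 21, 22, 29, 32]
Compare 34 vs 37: take 34 from left. Merged: [4, 9, 17, 21, 22, 29, 32, 34]
Compare 35 vs 37: take 35 from left. Merged: [4, 9, 17, 21, 22, 29, 32, 34, 35]
Append remaining from right: [37, 38]. Merged: [4, 9, 17, 21, 22, 29, 32, 34, 35, 37, 38]

Final merged array: [4, 9, 17, 21, 22, 29, 32, 34, 35, 37, 38]
Total comparisons: 9

The merged array is [4, 9, 17, 21, 22, 29, 32, 34, 35, 37, 38], requiring 9 comparisons. The merge step runs in O(n) time where n is the total number of elements.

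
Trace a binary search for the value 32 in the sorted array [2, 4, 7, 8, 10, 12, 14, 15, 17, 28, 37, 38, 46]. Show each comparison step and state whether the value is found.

Binary search for 32 in [2, 4, 7, 8, 10, 12, 14, 15, 17, 28, 37, 38, 46]:

lo=0, hi=12, mid=6, arr[mid]=14 -> 14 < 32, search right half
lo=7, hi=12, mid=9, arr[mid]=28 -> 28 < 32, search right half
lo=10, hi=12, mid=11, arr[mid]=38 -> 38 > 32, search left half
lo=10, hi=10, mid=10, arr[mid]=37 -> 37 > 32, search left half
lo=10 > hi=9, target 32 not found

Binary search determines that 32 is not in the array after 4 comparisons. The search space was exhausted without finding the target.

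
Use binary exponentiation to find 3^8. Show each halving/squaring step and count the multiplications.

Computing 3^8 by squaring (build up from 3^1; each line after the first costs one multiplication):

3^1 = 3
3^2 = (3^1)^2 = 3^2 = 9
3^4 = (3^2)^2 = 9^2 = 81
3^8 = (3^4)^2 = 81^2 = 6561

Result: 6561
Multiplications needed: 3 (3 lines after 3^1)

3^8 = 6561. Using exponentiation by squaring, this requires 3 multiplications. The key idea: if the exponent is even, square the half-power; if odd, multiply by the base once.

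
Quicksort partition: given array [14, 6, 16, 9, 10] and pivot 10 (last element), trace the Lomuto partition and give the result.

Lomuto partition with pivot = 10:

Initial array: [14, 6, 16, 9, 10]

arr[0]=14 > 10: no swap
arr[1]=6 <= 10: swap with position 0, array becomes [6, 14, 16, 9, 10]
arr[2]=16 > 10: no swap
arr[3]=9 <= 10: swap with position 1, array becomes [6, 9, 16, 14, 10]

Place pivot at position 2: [6, 9, 10, 14, 16]
Pivot position: 2

After partitioning with pivot 10, the array becomes [6, 9, 10, 14, 16]. The pivot is placed at index 2. All elements to the left of the pivot are <= 10, and all elements to the right are > 10.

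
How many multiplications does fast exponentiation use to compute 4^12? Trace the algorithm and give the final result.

Computing 4^12 by squaring (build up from 4^1; each line after the first costs one multiplication):

4^1 = 4
4^2 = (4^1)^2 = 4^2 = 16
4^3 = 4 * 4^2 = 4 * 16 = 64
4^6 = (4^3)^2 = 64^2 = 4096
4^12 = (4^6)^2 = 4096^2 = 16777216

Result: 16777216
Multiplications needed: 4 (4 lines after 4^1)

4^12 = 16777216. Using exponentiation by squaring, this requires 4 multiplications. The key idea: if the exponent is even, square the half-power; if odd, multiply by the base once.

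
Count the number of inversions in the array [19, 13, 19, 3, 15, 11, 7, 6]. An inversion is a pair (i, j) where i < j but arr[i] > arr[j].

Finding inversions in [19, 13, 19, 3, 15, 11, 7, 6]:

(0, 1): arr[0]=19 > arr[1]=13
(0, 3): arr[0]=19 > arr[3]=3
(0, 4): arr[0]=19 > arr[4]=15
(0, 5): arr[0]=19 > arr[5]=11
(0, 6): arr[0]=19 > arr[6]=7
(0, 7): arr[0]=19 > arr[7]=6
(1, 3): arr[1]=13 > arr[3]=3
(1, 5): arr[1]=13 > arr[5]=11
(1, 6): arr[1]=13 > arr[6]=7
(1, 7): arr[1]=13 > arr[7]=6
(2, 3): arr[2]=19 > arr[3]=3
(2, 4): arr[2]=19 > arr[4]=15
(2, 5): arr[2]=19 > arr[5]=11
(2, 6): arr[2]=19 > arr[6]=7
(2, 7): arr[2]=19 > arr[7]=6
(4, 5): arr[4]=15 > arr[5]=11
(4, 6): arr[4]=15 > arr[6]=7
(4, 7): arr[4]=15 > arr[7]=6
(5, 6): arr[5]=11 > arr[6]=7
(5, 7): arr[5]=11 > arr[7]=6
(6, 7): arr[6]=7 > arr[7]=6

Total inversions: 21

The array has 21 inversion(s): (0,1), (0,3), (0,4), (0,5), (0,6), (0,7), (1,3), (1,5), (1,6), (1,7), (2,3), (2,4), (2,5), (2,6), (2,7), (4,5), (4,6), (4,7), (5,6), (5,7), (6,7). Each pair (i,j) satisfies i < j and arr[i] > arr[j].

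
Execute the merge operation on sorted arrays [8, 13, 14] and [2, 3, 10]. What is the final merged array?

Merging process:

Compare 8 vs 2: take 2 from right. Merged: [2]
Compare 8 vs 3: take 3 from right. Merged: [2, 3]
Compare 8 vs 10: take 8 from left. Merged: [2, 3, 8]
Compare 13 vs 10: take 10 from right. Merged: [2, 3, 8, 10]
Append remaining from left: [13, 14]. Merged: [2, 3, 8, 10, 13, 14]

Final merged array: [2, 3, 8, 10, 13, 14]
Total comparisons: 4

The merged array is [2, 3, 8, 10, 13, 14], requiring 4 comparisons. The merge step runs in O(n) time where n is the total number of elements.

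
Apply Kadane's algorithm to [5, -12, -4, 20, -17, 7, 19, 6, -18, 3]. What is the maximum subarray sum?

Using Kadane's algorithm on [5, -12, -4, 20, -17, 7, 19, 6, -18, 3]:

Scanning through the array:
Position 1 (value -12): max_ending_here = -7, max_so_far = 5
Position 2 (value -4): max_ending_here = -4, max_so_far = 5
Position 3 (value 20): max_ending_here = 20, max_so_far = 20
Position 4 (value -17): max_ending_here = 3, max_so_far = 20
Position 5 (value 7): max_ending_here = 10, max_so_far = 20
Position 6 (value 19): max_ending_here = 29, max_so_far = 29
Position 7 (value 6): max_ending_here = 35, max_so_far = 35
Position 8 (value -18): max_ending_here = 17, max_so_far = 35
Position 9 (value 3): max_ending_here = 20, max_so_far = 35

Maximum subarray: [20, -17, 7, 19, 6]
Maximum sum: 35

The maximum subarray is [20, -17, 7, 19, 6] with sum 35. This subarray runs from index 3 to index 7.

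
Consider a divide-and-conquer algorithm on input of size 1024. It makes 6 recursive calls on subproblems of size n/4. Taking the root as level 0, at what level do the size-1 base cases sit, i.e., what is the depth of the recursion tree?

For divide and conquer with division factor 4:

Problem sizes at each level:
Level 0: 1024
Level 1: 256
Level 2: 64
Level 3: 16
Level 4: 4
Level 5: 1

The root is level 0 and the size-1 base case is level 5 (the tree spans levels 0 through 5, i.e. 6 levels counting the root), so the depth is the number of divisions: log_4(1024) = 5

The recursion tree depth is log_4(1024) = 5. At each level, the problem size is divided by 4, so it takes 5 divisions to reduce to a base case of size 1. The algorithm makes 6 recursive calls at each level.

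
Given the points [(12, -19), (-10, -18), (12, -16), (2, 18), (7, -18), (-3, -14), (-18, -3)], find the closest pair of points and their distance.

Computing all pairwise distances among 7 points:

d((12, -19), (-10, -18)) = 22.0227
d((12, -19), (12, -16)) = 3.0 <-- minimum
d((12, -19), (2, 18)) = 38.3275
d((12, -19), (7, -18)) = 5.099
d((12, -19), (-3, -14)) = 15.8114
d((12, -19), (-18, -3)) = 34.0
d((-10, -18), (12, -16)) = 22.0907
d((-10, -18), (2, 18)) = 37.9473
d((-10, -18), (7, -18)) = 17.0
d((-10, -18), (-3, -14)) = 8.0623
d((-10, -18), (-18, -3)) = 17.0
d((12, -16), (2, 18)) = 35.4401
d((12, -16), (7, -18)) = 5.3852
d((12, -16), (-3, -14)) = 15.1327
d((12, -16), (-18, -3)) = 32.6956
d((2, 18), (7, -18)) = 36.3456
d((2, 18), (-3, -14)) = 32.3883
d((2, 18), (-18, -3)) = 29.0
d((7, -18), (-3, -14)) = 10.7703
d((7, -18), (-18, -3)) = 29.1548
d((-3, -14), (-18, -3)) = 18.6011

Closest pair: (12, -19) and (12, -16) with distance 3.0

The closest pair is (12, -19) and (12, -16) with Euclidean distance 3.0. For 7 points, brute-force pairwise comparison is shown above. For large n, the divide-and-conquer algorithm (sort by x, recurse on halves, check the dividing strip) achieves O(n log n).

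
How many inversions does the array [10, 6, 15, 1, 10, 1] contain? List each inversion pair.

Finding inversions in [10, 6, 15, 1, 10, 1]:

(0, 1): arr[0]=10 > arr[1]=6
(0, 3): arr[0]=10 > arr[3]=1
(0, 5): arr[0]=10 > arr[5]=1
(1, 3): arr[1]=6 > arr[3]=1
(1, 5): arr[1]=6 > arr[5]=1
(2, 3): arr[2]=15 > arr[3]=1
(2, 4): arr[2]=15 > arr[4]=10
(2, 5): arr[2]=15 > arr[5]=1
(4, 5): arr[4]=10 > arr[5]=1

Total inversions: 9

The array has 9 inversion(s): (0,1), (0,3), (0,5), (1,3), (1,5), (2,3), (2,4), (2,5), (4,5). Each pair (i,j) satisfies i < j and arr[i] > arr[j].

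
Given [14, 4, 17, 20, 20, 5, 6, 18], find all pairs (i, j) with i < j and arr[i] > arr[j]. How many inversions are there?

Finding inversions in [14, 4, 17, 20, 20, 5, 6, 18]:

(0, 1): arr[0]=14 > arr[1]=4
(0, 5): arr[0]=14 > arr[5]=5
(0, 6): arr[0]=14 > arr[6]=6
(2, 5): arr[2]=17 > arr[5]=5
(2, 6): arr[2]=17 > arr[6]=6
(3, 5): arr[3]=20 > arr[5]=5
(3, 6): arr[3]=20 > arr[6]=6
(3, 7): arr[3]=20 > arr[7]=18
(4, 5): arr[4]=20 > arr[5]=5
(4, 6): arr[4]=20 > arr[6]=6
(4, 7): arr[4]=20 > arr[7]=18

Total inversions: 11

The array has 11 inversion(s): (0,1), (0,5), (0,6), (2,5), (2,6), (3,5), (3,6), (3,7), (4,5), (4,6), (4,7). Each pair (i,j) satisfies i < j and arr[i] > arr[j].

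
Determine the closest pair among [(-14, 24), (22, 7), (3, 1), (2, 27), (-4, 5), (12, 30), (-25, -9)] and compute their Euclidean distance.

Computing all pairwise distances among 7 points:

d((-14, 24), (22, 7)) = 39.8121
d((-14, 24), (3, 1)) = 28.6007
d((-14, 24), (2, 27)) = 16.2788
d((-14, 24), (-4, 5)) = 21.4709
d((-14, 24), (12, 30)) = 26.6833
d((-14, 24), (-25, -9)) = 34.7851
d((22, 7), (3, 1)) = 19.9249
d((22, 7), (2, 27)) = 28.2843
d((22, 7), (-4, 5)) = 26.0768
d((22, 7), (12, 30)) = 25.0799
d((22, 7), (-25, -9)) = 49.6488
d((3, 1), (2, 27)) = 26.0192
d((3, 1), (-4, 5)) = 8.0623 <-- minimum
d((3, 1), (12, 30)) = 30.3645
d((3, 1), (-25, -9)) = 29.7321
d((2, 27), (-4, 5)) = 22.8035
d((2, 27), (12, 30)) = 10.4403
d((2, 27), (-25, -9)) = 45.0
d((-4, 5), (12, 30)) = 29.6816
d((-4, 5), (-25, -9)) = 25.2389
d((12, 30), (-25, -9)) = 53.7587

Closest pair: (3, 1) and (-4, 5) with distance 8.0623

The closest pair is (3, 1) and (-4, 5) with Euclidean distance 8.0623. For 7 points, brute-force pairwise comparison is shown above. For large n, the divide-and-conquer algorithm (sort by x, recurse on halves, check the dividing strip) achieves O(n log n).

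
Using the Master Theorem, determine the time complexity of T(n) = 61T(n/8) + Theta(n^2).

Master Theorem for T(n) = 61T(n/8) + O(n^2):

a = 61, b = 8, c = 2
log_b(a) = log_8(61) = 1.9769

Case 3: c = 2 > log_8(61) = 1.9769
T(n) = O(n^2) = O(n^2)

For T(n) = 61T(n/8) + O(n^2): log_8(61) = 1.9769. This is Case 3 of the Master Theorem (c > log_b(a), work dominated by root), giving O(n^2).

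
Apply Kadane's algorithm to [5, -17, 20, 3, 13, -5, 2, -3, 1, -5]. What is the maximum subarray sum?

Using Kadane's algorithm on [5, -17, 20, 3, 13, -5, 2, -3, 1, -5]:

Scanning through the array:
Position 1 (value -17): max_ending_here = -12, max_so_far = 5
Position 2 (value 20): max_ending_here = 20, max_so_far = 20
Position 3 (value 3): max_ending_here = 23, max_so_far = 23
Position 4 (value 13): max_ending_here = 36, max_so_far = 36
Position 5 (value -5): max_ending_here = 31, max_so_far = 36
Position 6 (value 2): max_ending_here = 33, max_so_far = 36
Position 7 (value -3): max_ending_here = 30, max_so_far = 36
Position 8 (value 1): max_ending_here = 31, max_so_far = 36
Position 9 (value -5): max_ending_here = 26, max_so_far = 36

Maximum subarray: [20, 3, 13]
Maximum sum: 36

The maximum subarray is [20, 3, 13] with sum 36. This subarray runs from index 2 to index 4.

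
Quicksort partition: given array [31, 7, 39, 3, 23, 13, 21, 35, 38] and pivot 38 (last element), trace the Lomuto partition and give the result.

Lomuto partition with pivot = 38:

Initial array: [31, 7, 39, 3, 23, 13, 21, 35, 38]

arr[0]=31 <= 38: swap with position 0, array becomes [31, 7, 39, 3, 23, 13, 21, 35, 38]
arr[1]=7 <= 38: swap with position 1, array becomes [31, 7, 39, 3, 23, 13, 21, 35, 38]
arr[2]=39 > 38: no swap
arr[3]=3 <= 38: swap with position 2, array becomes [31, 7, 3, 39, 23, 13, 21, 35, 38]
arr[4]=23 <= 38: swap with position 3, array becomes [31, 7, 3, 23, 39, 13, 21, 35, 38]
arr[5]=13 <= 38: swap with position 4, array becomes [31, 7, 3, 23, 13, 39, 21, 35, 38]
arr[6]=21 <= 38: swap with position 5, array becomes [31, 7, 3, 23, 13, 21, 39, 35, 38]
arr[7]=35 <= 38: swap with position 6, array becomes [31, 7, 3, 23, 13, 21, 35, 39, 38]

Place pivot at position 7: [31, 7, 3, 23, 13, 21, 35, 38, 39]
Pivot position: 7

After partitioning with pivot 38, the array becomes [31, 7, 3, 23, 13, 21, 35, 38, 39]. The pivot is placed at index 7. All elements to the left of the pivot are <= 38, and all elements to the right are > 38.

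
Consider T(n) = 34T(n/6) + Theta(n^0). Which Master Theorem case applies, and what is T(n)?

Master Theorem for T(n) = 34T(n/6) + O(n^0):

a = 34, b = 6, c = 0
log_b(a) = log_6(34) = 1.9681

Case 1: c = 0 < log_6(34) = 1.9681
T(n) = O(n^(log_6 34))

For T(n) = 34T(n/6) + O(n^0): log_6(34) = 1.9681. This is Case 1 of the Master Theorem (c < log_b(a), work dominated by leaves), giving O(n^(log_6 34)).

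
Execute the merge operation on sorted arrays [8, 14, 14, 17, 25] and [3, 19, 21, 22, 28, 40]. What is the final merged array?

Merging process:

Compare 8 vs 3: take 3 from right. Merged: [3]
Compare 8 vs 19: take 8 from left. Merged: [3, 8]
Compare 14 vs 19: take 14 from left. Merged: [3, 8, 14]
Compare 14 vs 19: take 14 from left. Merged: [3, 8, 14, 14]
Compare 17 vs 19: take 17 from left. Merged: [3, 8, 14, 14, 17]
Compare 25 vs 19: take 19 from right. Merged: [3, 8, 14, 14, 17, 19]
Compare 25 vs 21: take 21 from right. Merged: [3, 8, 14, 14, 17, 19, 21]
Compare 25 vs 22: take 22 from right. Merged: [3, 8, 14, 14, 17, 19, 21, 22]
Compare 25 vs 28: take 25 from left. Merged: [3, 8, 14, 14, 17, 19, 21, 22, 25]
Append remaining from right: [28, 40]. Merged: [3, 8, 14, 14, 17, 19, 21, 22, 25, 28, 40]

Final merged array: [3, 8, 14, 14, 17, 19, 21, 22, 25, 28, 40]
Total comparisons: 9

The merged array is [3, 8, 14, 14, 17, 19, 21, 22, 25, 28, 40], requiring 9 comparisons. The merge step runs in O(n) time where n is the total number of elements.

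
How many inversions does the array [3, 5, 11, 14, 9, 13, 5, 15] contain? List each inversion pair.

Finding inversions in [3, 5, 11, 14, 9, 13, 5, 15]:

(2, 4): arr[2]=11 > arr[4]=9
(2, 6): arr[2]=11 > arr[6]=5
(3, 4): arr[3]=14 > arr[4]=9
(3, 5): arr[3]=14 > arr[5]=13
(3, 6): arr[3]=14 > arr[6]=5
(4, 6): arr[4]=9 > arr[6]=5
(5, 6): arr[5]=13 > arr[6]=5

Total inversions: 7

The array has 7 inversion(s): (2,4), (2,6), (3,4), (3,5), (3,6), (4,6), (5,6). Each pair (i,j) satisfies i < j and arr[i] > arr[j].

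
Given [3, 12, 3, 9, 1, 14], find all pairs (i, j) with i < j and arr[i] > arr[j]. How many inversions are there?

Finding inversions in [3, 12, 3, 9, 1, 14]:

(0, 4): arr[0]=3 > arr[4]=1
(1, 2): arr[1]=12 > arr[2]=3
(1, 3): arr[1]=12 > arr[3]=9
(1, 4): arr[1]=12 > arr[4]=1
(2, 4): arr[2]=3 > arr[4]=1
(3, 4): arr[3]=9 > arr[4]=1

Total inversions: 6

The array has 6 inversion(s): (0,4), (1,2), (1,3), (1,4), (2,4), (3,4). Each pair (i,j) satisfies i < j and arr[i] > arr[j].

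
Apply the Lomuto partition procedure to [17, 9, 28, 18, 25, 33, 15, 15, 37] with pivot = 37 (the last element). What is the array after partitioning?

Lomuto partition with pivot = 37:

Initial array: [17, 9, 28, 18, 25, 33, 15, 15, 37]

arr[0]=17 <= 37: swap with position 0, array becomes [17, 9, 28, 18, 25, 33, 15, 15, 37]
arr[1]=9 <= 37: swap with position 1, array becomes [17, 9, 28, 18, 25, 33, 15, 15, 37]
arr[2]=28 <= 37: swap with position 2, array becomes [17, 9, 28, 18, 25, 33, 15, 15, 37]
arr[3]=18 <= 37: swap with position 3, array becomes [17, 9, 28, 18, 25, 33, 15, 15, 37]
arr[4]=25 <= 37: swap with position 4, array becomes [17, 9, 28, 18, 25, 33, 15, 15, 37]
arr[5]=33 <= 37: swap with position 5, array becomes [17, 9, 28, 18, 25, 33, 15, 15, 37]
arr[6]=15 <= 37: swap with position 6, array becomes [17, 9, 28, 18, 25, 33, 15, 15, 37]
arr[7]=15 <= 37: swap with position 7, array becomes [17, 9, 28, 18, 25, 33, 15, 15, 37]

Place pivot at position 8: [17, 9, 28, 18, 25, 33, 15, 15, 37]
Pivot position: 8

After partitioning with pivot 37, the array becomes [17, 9, 28, 18, 25, 33, 15, 15, 37]. The pivot is placed at index 8. All elements to the left of the pivot are <= 37, and all elements to the right are > 37.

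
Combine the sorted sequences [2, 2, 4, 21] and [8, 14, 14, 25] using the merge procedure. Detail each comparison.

Merging process:

Compare 2 vs 8: take 2 from left. Merged: [2]
Compare 2 vs 8: take 2 from left. Merged: [2, 2]
Compare 4 vs 8: take 4 from left. Merged: [2, 2, 4]
Compare 21 vs 8: take 8 from right. Merged: [2, 2, 4, 8]
Compare 21 vs 14: take 14 from right. Merged: [2, 2, 4, 8, 14]
Compare 21 vs 14: take 14 from right. Merged: [2, 2, 4, 8, 14, 14]
Compare 21 vs 25: take 21 from left. Merged: [2, 2, 4, 8, 14, 14, 21]
Append remaining from right: [25]. Merged: [2, 2, 4, 8, 14, 14, 21, 25]

Final merged array: [2, 2, 4, 8, 14, 14, 21, 25]
Total comparisons: 7

The merged array is [2, 2, 4, 8, 14, 14, 21, 25], requiring 7 comparisons. The merge step runs in O(n) time where n is the total number of elements.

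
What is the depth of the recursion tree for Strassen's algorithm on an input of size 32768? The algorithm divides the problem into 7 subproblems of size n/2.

For divide and conquer with division factor 2:

Problem sizes at each level:
Level 0: 32768
Level 1: 16384
Level 2: 8192
Level 3: 4096
Level 4: 2048
Level 5: 1024
Level 6: 512
Level 7: 256
Level 8: 128
Level 9: 64
Level 10: 32
Level 11: 16
Level 12: 8
Level 13: 4
Level 14: 2
Level 15: 1

The root is level 0 and the size-1 base case is level 15 (the tree spans levels 0 through 15, i.e. 16 levels counting the root), so the depth is the number of divisions: log_2(32768) = 15

The recursion tree depth is log_2(32768) = 15. At each level, the problem size is divided by 2, so it takes 15 divisions to reduce to a base case of size 1. The algorithm makes 7 recursive calls at each level.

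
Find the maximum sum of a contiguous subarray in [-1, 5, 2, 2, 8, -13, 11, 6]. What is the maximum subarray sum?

Using Kadane's algorithm on [-1, 5, 2, 2, 8, -13, 11, 6]:

Scanning through the array:
Position 1 (value 5): max_ending_here = 5, max_so_far = 5
Position 2 (value 2): max_ending_here = 7, max_so_far = 7
Position 3 (value 2): max_ending_here = 9, max_so_far = 9
Position 4 (value 8): max_ending_here = 17, max_so_far = 17
Position 5 (value -13): max_ending_here = 4, max_so_far = 17
Position 6 (value 11): max_ending_here = 15, max_so_far = 17
Position 7 (value 6): max_ending_here = 21, max_so_far = 21

Maximum subarray: [5, 2, 2, 8, -13, 11, 6]
Maximum sum: 21

The maximum subarray is [5, 2, 2, 8, -13, 11, 6] with sum 21. This subarray runs from index 1 to index 7.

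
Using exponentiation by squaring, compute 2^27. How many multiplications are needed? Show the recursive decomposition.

Computing 2^27 by squaring (build up from 2^1; each line after the first costs one multiplication):

2^1 = 2
2^2 = (2^1)^2 = 2^2 = 4
2^3 = 2 * 2^2 = 2 * 4 = 8
2^6 = (2^3)^2 = 8^2 = 64
2^12 = (2^6)^2 = 64^2 = 4096
2^13 = 2 * 2^12 = 2 * 4096 = 8192
2^26 = (2^13)^2 = 8192^2 = 67108864
2^27 = 2 * 2^26 = 2 * 67108864 = 134217728

Result: 134217728
Multiplications needed: 7 (7 lines after 2^1)

2^27 = 134217728. Using exponentiation by squaring, this requires 7 multiplications. The key idea: if the exponent is even, square the half-power; if odd, multiply by the base once.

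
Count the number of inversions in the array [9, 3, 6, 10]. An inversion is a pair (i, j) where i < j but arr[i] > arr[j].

Finding inversions in [9, 3, 6, 10]:

(0, 1): arr[0]=9 > arr[1]=3
(0, 2): arr[0]=9 > arr[2]=6

Total inversions: 2

The array has 2 inversion(s): (0,1), (0,2). Each pair (i,j) satisfies i < j and arr[i] > arr[j].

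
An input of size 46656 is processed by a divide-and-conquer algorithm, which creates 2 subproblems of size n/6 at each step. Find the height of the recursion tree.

For divide and conquer with division factor 6:

Problem sizes at each level:
Level 0: 46656
Level 1: 7776
Level 2: 1296
Level 3: 216
Level 4: 36
Level 5: 6
Level 6: 1

The root is level 0 and the size-1 base case is level 6 (the tree spans levels 0 through 6, i.e. 7 levels counting the root), so the depth is the number of divisions: log_6(46656) = 6

The recursion tree depth is log_6(46656) = 6. At each level, the problem size is divided by 6, so it takes 6 divisions to reduce to a base case of size 1. The algorithm makes 2 recursive calls at each level.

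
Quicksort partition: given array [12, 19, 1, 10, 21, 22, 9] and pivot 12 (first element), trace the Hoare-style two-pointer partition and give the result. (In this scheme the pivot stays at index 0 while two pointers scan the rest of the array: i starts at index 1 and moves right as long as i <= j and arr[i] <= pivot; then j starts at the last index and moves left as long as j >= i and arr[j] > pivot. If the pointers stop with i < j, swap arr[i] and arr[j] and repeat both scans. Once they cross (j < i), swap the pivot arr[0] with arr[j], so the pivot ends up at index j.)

Hoare-style two-pointer partition with pivot = 12:

Initial array: [12, 19, 1, 10, 21, 22, 9]

Pointers start at i = 1, j = 6.
i stops at index 1 (arr[1]=19 > 12), j stops at index 6 (arr[6]=9 <= 12): swap arr[1] and arr[6], array becomes [12, 9, 1, 10, 21, 22, 19]
i ends at 4, j ends at 3: the pointers have crossed (j < i), so scanning stops.

Swap pivot arr[0] with arr[3] to place pivot at position 3: [10, 9, 1, 12, 21, 22, 19]
Pivot position: 3

After partitioning with pivot 12, the array becomes [10, 9, 1, 12, 21, 22, 19]. The pivot is placed at index 3. All elements to the left of the pivot are <= 12, and all elements to the right are > 12.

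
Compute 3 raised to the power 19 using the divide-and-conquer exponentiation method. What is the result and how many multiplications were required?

Computing 3^19 by squaring (build up from 3^1; each line after the first costs one multiplication):

3^1 = 3
3^2 = (3^1)^2 = 3^2 = 9
3^4 = (3^2)^2 = 9^2 = 81
3^8 = (3^4)^2 = 81^2 = 6561
3^9 = 3 * 3^8 = 3 * 6561 = 19683
3^18 = (3^9)^2 = 19683^2 = 387420489
3^19 = 3 * 3^18 = 3 * 387420489 = 1162261467

Result: 1162261467
Multiplications needed: 6 (6 lines after 3^1)

3^19 = 1162261467. Using exponentiation by squaring, this requires 6 multiplications. The key idea: if the exponent is even, square the half-power; if odd, multiply by the base once.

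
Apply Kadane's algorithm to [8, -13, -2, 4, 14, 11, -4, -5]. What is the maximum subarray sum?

Using Kadane's algorithm on [8, -13, -2, 4, 14, 11, -4, -5]:

Scanning through the array:
Position 1 (value -13): max_ending_here = -5, max_so_far = 8
Position 2 (value -2): max_ending_here = -2, max_so_far = 8
Position 3 (value 4): max_ending_here = 4, max_so_far = 8
Position 4 (value 14): max_ending_here = 18, max_so_far = 18
Position 5 (value 11): max_ending_here = 29, max_so_far = 29
Position 6 (value -4): max_ending_here = 25, max_so_far = 29
Position 7 (value -5): max_ending_here = 20, max_so_far = 29

Maximum subarray: [4, 14, 11]
Maximum sum: 29

The maximum subarray is [4, 14, 11] with sum 29. This subarray runs from index 3 to index 5.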